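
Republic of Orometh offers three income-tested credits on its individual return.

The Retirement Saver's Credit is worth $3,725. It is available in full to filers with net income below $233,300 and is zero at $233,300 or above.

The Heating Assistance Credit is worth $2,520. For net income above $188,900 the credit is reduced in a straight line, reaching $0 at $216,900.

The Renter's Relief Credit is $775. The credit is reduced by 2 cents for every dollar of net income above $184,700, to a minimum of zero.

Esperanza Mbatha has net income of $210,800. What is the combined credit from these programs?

Retirement Saver's Credit: $210,800 is below the $233,300 cutoff, so the full $3,725 applies.
Heating Assistance Credit: $210,800 is $21,900 into a $28,000 phase-out range, leaving 6,100/28,000 of the credit: $2,520 × 6,100/28,000 = $549.
Renter's Relief Credit: 2% of the $26,100 excess over $184,700 is $522; credit = $775 − $522 = $253.
Total: $3,725 + $549 + $253 = $4,527.

$4,527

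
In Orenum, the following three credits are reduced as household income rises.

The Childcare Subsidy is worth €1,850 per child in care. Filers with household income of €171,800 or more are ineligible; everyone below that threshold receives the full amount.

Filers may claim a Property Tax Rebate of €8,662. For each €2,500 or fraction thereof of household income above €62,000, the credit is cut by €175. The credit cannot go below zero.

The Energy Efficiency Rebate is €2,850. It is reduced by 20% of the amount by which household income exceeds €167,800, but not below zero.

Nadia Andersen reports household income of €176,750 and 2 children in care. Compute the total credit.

€1,672

Childcare Subsidy: base = 2 × €1,850 = €3,700. €176,750 meets or exceeds the €171,800 cutoff, so the credit is €0.
Property Tax Rebate: income exceeds €62,000 by €114,750, which is 46 full-or-partial €2,500 increments; reduction = 46 × €175 = €8,050, leaving €612.
Energy Efficiency Rebate: 20% of the €8,950 excess over €167,800 is €1,790; credit = €2,850 − €1,790 = €1,060.
Total: €0 + €612 + €1,060 = €1,672.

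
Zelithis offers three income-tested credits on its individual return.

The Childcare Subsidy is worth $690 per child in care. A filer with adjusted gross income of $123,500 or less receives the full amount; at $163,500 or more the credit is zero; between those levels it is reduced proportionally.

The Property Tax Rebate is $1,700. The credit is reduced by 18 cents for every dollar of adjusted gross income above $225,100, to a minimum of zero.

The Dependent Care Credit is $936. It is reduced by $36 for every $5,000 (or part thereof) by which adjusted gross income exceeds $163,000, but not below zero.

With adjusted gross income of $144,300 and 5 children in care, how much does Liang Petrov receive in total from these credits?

Childcare Subsidy: base = 5 × $690 = $3,450. $144,300 is $20,800 into a $40,000 phase-out range, leaving 19,200/40,000 of the credit: $3,450 × 19,200/40,000 = $1,656.
Property Tax Rebate: $144,300 is at or below the $225,100 threshold, so the full $1,700 applies.
Dependent Care Credit: $144,300 is at or below the $163,000 threshold, so the full $936 applies.
Total: $1,656 + $1,700 + $936 = $4,292.

$4,292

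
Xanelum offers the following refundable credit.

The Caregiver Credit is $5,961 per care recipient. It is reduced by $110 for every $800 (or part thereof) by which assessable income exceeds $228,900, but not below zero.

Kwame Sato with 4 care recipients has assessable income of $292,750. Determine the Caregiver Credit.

Caregiver Credit: base = 4 × $5,961 = $23,844. income exceeds $228,900 by $63,850, which is 80 full-or-partial $800 increments; reduction = 80 × $110 = $8,800, leaving $15,044.

$15,044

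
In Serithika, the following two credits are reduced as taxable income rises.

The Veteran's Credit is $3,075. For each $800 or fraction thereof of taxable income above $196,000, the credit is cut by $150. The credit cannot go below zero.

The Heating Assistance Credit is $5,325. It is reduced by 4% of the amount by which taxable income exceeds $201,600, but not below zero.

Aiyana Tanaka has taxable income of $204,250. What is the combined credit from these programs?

$6,644

Veteran's Credit: income exceeds $196,000 by $8,250, which is 11 full-or-partial $800 increments; reduction = 11 × $150 = $1,650, leaving $1,425.
Heating Assistance Credit: 4% of the $2,650 excess over $201,600 is $106; credit = $5,325 − $106 = $5,219.
Total: $1,425 + $5,219 = $6,644.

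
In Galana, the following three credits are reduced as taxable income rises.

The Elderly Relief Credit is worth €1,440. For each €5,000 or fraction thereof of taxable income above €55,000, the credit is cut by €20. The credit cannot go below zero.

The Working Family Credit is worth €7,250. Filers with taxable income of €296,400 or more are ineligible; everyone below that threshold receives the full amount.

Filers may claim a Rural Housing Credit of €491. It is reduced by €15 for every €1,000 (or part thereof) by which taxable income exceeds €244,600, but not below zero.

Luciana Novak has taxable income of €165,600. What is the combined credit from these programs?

Elderly Relief Credit: income exceeds €55,000 by €110,600, which is 23 full-or-partial €5,000 increments; reduction = 23 × €20 = €460, leaving €980.
Working Family Credit: €165,600 is below the €296,400 cutoff, so the full €7,250 applies.
Rural Housing Credit: €165,600 is at or below the €244,600 threshold, so the full €491 applies.
Total: €980 + €7,250 + €491 = €8,721.

€8,721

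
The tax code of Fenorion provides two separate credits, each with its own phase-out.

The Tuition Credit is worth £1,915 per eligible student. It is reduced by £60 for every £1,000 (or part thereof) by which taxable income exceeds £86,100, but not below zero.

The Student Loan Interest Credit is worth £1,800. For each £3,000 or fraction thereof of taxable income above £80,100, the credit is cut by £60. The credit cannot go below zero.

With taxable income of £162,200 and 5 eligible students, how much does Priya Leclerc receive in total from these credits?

£5,075

Tuition Credit: base = 5 × £1,915 = £9,575. income exceeds £86,100 by £76,100, which is 77 full-or-partial £1,000 increments; reduction = 77 × £60 = £4,620, leaving £4,955.
Student Loan Interest Credit: income exceeds £80,100 by £82,100, which is 28 full-or-partial £3,000 increments; reduction = 28 × £60 = £1,680, leaving £120.
Total: £4,955 + £120 = £5,075.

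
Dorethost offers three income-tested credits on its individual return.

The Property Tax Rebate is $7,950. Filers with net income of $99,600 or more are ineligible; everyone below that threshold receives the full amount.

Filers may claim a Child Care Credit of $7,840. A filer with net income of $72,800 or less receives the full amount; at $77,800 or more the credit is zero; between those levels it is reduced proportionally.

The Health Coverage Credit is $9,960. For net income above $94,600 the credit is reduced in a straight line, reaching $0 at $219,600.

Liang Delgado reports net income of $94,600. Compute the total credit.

$17,910

Property Tax Rebate: $94,600 is below the $99,600 cutoff, so the full $7,950 applies.
Child Care Credit: $94,600 is at or above $77,800, so the credit is $0.
Health Coverage Credit: $94,600 is at or below the $94,600 threshold, so the full $9,960 applies.
Total: $7,950 + $0 + $9,960 = $17,910.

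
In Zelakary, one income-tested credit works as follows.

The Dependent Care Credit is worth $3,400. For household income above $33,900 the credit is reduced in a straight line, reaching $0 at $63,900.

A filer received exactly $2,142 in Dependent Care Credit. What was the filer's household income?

$2,142 is 2,142/3,400 of the full $3,400, so 1,258/3,400 of the $30,000 range has been used: income = $33,900 + $30,000 × 1,258/3,400 = $45,000.

$45,000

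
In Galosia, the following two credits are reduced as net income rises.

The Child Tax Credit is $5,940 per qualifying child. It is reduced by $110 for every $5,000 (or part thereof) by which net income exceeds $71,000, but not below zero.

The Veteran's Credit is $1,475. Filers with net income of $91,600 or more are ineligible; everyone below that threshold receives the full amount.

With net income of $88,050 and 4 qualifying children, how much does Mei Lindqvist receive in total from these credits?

$24,795

Child Tax Credit: base = 4 × $5,940 = $23,760. income exceeds $71,000 by $17,050, which is 4 full-or-partial $5,000 increments; reduction = 4 × $110 = $440, leaving $23,320.
Veteran's Credit: $88,050 is below the $91,600 cutoff, so the full $1,475 applies.
Total: $23,320 + $1,475 = $24,795.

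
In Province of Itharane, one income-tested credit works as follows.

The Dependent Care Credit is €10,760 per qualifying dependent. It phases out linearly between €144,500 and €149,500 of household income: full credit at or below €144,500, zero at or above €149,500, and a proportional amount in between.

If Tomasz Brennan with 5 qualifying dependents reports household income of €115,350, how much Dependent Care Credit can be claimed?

€53,800

Dependent Care Credit: base = 5 × €10,760 = €53,800. €115,350 is at or below the €144,500 threshold, so the full €53,800 applies.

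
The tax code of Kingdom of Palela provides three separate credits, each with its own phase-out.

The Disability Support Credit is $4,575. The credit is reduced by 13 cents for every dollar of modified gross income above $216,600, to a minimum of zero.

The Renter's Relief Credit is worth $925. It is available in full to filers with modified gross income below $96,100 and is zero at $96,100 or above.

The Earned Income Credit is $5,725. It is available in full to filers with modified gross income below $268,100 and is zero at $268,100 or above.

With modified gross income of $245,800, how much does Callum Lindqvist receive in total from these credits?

$6,504

Disability Support Credit: 13% of the $29,200 excess over $216,600 is $3,796; credit = $4,575 − $3,796 = $779.
Renter's Relief Credit: $245,800 meets or exceeds the $96,100 cutoff, so the credit is $0.
Earned Income Credit: $245,800 is below the $268,100 cutoff, so the full $5,725 applies.
Total: $779 + $0 + $5,725 = $6,504.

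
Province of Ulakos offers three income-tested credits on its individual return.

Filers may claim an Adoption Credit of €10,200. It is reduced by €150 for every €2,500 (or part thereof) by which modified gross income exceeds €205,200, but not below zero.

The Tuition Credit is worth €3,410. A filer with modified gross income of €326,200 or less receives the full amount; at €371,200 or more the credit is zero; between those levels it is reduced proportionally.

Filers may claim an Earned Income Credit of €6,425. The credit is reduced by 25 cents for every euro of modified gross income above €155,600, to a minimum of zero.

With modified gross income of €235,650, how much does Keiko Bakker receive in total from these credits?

Adoption Credit: income exceeds €205,200 by €30,450, which is 13 full-or-partial €2,500 increments; reduction = 13 × €150 = €1,950, leaving €8,250.
Tuition Credit: €235,650 is at or below the €326,200 threshold, so the full €3,410 applies.
Earned Income Credit: 25% of the €80,050 excess over €155,600 is €20,012.50 ≥ base, so the credit is €0.
Total: €8,250 + €3,410 + €0 = €11,660.

€11,660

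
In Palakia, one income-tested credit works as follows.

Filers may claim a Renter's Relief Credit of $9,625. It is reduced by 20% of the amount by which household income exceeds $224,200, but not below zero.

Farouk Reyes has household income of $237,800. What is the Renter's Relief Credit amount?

$6,905

Renter's Relief Credit: 20% of the $13,600 excess over $224,200 is $2,720; credit = $9,625 − $2,720 = $6,905.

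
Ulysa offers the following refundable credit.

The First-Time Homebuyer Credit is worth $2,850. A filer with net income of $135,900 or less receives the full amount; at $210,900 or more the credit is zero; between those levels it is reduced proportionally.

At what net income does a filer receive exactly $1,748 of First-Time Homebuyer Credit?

$1,748 is 1,748/2,850 of the full $2,850, so 1,102/2,850 of the $75,000 range has been used: income = $135,900 + $75,000 × 1,102/2,850 = $164,900.

$164,900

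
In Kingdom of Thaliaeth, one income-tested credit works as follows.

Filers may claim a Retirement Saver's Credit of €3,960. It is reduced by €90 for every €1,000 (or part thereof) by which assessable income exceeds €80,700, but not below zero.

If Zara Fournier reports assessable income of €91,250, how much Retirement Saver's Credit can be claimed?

€2,970

Retirement Saver's Credit: income exceeds €80,700 by €10,550, which is 11 full-or-partial €1,000 increments; reduction = 11 × €90 = €990, leaving €2,970.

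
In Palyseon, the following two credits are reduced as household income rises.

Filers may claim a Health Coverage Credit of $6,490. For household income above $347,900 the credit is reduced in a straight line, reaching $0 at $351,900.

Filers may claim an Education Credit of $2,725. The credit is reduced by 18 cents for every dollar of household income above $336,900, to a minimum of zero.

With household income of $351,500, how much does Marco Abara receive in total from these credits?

Health Coverage Credit: $351,500 is $3,600 into a $4,000 phase-out range, leaving 400/4,000 of the credit: $6,490 × 400/4,000 = $649.
Education Credit: 18% of the $14,600 excess over $336,900 is $2,628; credit = $2,725 − $2,628 = $97.
Total: $649 + $97 = $746.

$746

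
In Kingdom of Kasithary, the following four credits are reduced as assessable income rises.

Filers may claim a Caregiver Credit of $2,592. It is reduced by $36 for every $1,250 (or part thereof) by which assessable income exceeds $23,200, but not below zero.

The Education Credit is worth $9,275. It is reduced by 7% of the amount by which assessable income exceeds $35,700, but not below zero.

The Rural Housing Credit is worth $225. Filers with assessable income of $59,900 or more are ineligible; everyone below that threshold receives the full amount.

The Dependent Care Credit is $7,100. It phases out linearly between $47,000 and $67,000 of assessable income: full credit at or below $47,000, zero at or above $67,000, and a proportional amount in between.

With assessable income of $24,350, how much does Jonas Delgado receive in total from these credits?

$19,156

Caregiver Credit: income exceeds $23,200 by $1,150, which is 1 full-or-partial $1,250 increment; reduction = 1 × $36 = $36, leaving $2,556.
Education Credit: $24,350 is at or below the $35,700 threshold, so the full $9,275 applies.
Rural Housing Credit: $24,350 is below the $59,900 cutoff, so the full $225 applies.
Dependent Care Credit: $24,350 is at or below the $47,000 threshold, so the full $7,100 applies.
Total: $2,556 + $9,275 + $225 + $7,100 = $19,156.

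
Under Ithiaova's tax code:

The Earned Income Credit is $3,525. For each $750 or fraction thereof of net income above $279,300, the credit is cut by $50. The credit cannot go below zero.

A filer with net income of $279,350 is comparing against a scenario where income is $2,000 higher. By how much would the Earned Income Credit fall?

$100

At $279,350 — income exceeds $279,300 by $50, which is 1 full-or-partial $750 increment; reduction = 1 × $50 = $50, leaving $3,475.
At $281,350 — income exceeds $279,300 by $2,050, which is 3 full-or-partial $750 increments; reduction = 3 × $50 = $150, leaving $3,375.
Lost: $3,475 − $3,375 = $100.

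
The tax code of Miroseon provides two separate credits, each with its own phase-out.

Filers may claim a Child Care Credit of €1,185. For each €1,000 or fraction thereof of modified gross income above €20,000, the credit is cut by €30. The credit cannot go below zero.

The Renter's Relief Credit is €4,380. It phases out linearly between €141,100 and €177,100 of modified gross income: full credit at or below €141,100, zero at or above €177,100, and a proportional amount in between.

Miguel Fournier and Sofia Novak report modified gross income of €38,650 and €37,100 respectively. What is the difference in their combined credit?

€30

Miguel (€38,650): Child Care Credit: income exceeds €20,000 by €18,650, which is 19 full-or-partial €1,000 increments; reduction = 19 × €30 = €570, leaving €615. Renter's Relief Credit: €38,650 is at or below the €141,100 threshold, so the full €4,380 applies. total €615 + €4,380 = €4,995
Sofia (€37,100): Child Care Credit: income exceeds €20,000 by €17,100, which is 18 full-or-partial €1,000 increments; reduction = 18 × €30 = €540, leaving €645. Renter's Relief Credit: €37,100 is at or below the €141,100 threshold, so the full €4,380 applies. total €645 + €4,380 = €5,025
Difference: |€4,995 − €5,025| = €30.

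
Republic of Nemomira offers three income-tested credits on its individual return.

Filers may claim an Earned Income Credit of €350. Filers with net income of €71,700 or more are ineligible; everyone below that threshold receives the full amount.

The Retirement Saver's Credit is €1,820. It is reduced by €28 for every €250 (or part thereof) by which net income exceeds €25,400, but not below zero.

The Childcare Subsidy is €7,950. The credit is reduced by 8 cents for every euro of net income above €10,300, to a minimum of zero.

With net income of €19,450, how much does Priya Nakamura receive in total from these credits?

€9,388

Earned Income Credit: €19,450 is below the €71,700 cutoff, so the full €350 applies.
Retirement Saver's Credit: €19,450 is at or below the €25,400 threshold, so the full €1,820 applies.
Childcare Subsidy: 8% of the €9,150 excess over €10,300 is €732; credit = €7,950 − €732 = €7,218.
Total: €350 + €1,820 + €7,218 = €9,388.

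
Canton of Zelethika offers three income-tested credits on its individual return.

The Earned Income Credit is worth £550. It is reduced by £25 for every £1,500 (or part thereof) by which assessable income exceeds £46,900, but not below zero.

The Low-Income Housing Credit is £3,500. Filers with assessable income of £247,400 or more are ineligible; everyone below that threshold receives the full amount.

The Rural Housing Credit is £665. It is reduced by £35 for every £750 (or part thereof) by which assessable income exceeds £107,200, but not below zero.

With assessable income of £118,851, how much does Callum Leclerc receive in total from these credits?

£3,605

Earned Income Credit: income exceeds £46,900 by £71,951 → 48 increments × £25 = £1,200 ≥ base, so the credit is £0.
Low-Income Housing Credit: £118,851 is below the £247,400 cutoff, so the full £3,500 applies.
Rural Housing Credit: income exceeds £107,200 by £11,651, which is 16 full-or-partial £750 increments; reduction = 16 × £35 = £560, leaving £105.
Total: £0 + £3,500 + £105 = £3,605.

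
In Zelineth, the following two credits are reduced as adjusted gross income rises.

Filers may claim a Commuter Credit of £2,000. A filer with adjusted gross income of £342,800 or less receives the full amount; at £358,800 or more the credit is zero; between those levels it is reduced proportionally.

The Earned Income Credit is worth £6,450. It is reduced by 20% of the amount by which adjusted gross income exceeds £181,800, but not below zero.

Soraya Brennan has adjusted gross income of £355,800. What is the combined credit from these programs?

£375

Commuter Credit: £355,800 is £13,000 into a £16,000 phase-out range, leaving 3,000/16,000 of the credit: £2,000 × 3,000/16,000 = £375.
Earned Income Credit: 20% of the £174,000 excess over £181,800 is £34,800 ≥ base, so the credit is £0.
Total: £375 + £0 = £375.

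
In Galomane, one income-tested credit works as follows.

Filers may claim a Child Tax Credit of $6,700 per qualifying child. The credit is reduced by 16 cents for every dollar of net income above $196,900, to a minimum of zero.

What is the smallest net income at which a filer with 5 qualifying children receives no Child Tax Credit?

Full credit = 5 × $6,700 = $33,500.
The credit falls by 16% of each dollar above $196,900, so it reaches zero when the excess is $33,500 / 16% = $209,375: income = $196,900 + $209,375 = $406,275.

$406,275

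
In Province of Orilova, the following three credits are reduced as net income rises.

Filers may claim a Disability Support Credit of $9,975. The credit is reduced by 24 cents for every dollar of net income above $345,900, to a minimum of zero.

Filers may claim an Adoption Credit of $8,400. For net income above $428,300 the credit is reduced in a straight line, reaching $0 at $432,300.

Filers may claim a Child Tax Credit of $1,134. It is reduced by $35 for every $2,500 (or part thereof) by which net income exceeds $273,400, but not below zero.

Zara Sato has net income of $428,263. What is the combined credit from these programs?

Disability Support Credit: 24% of the $82,363 excess over $345,900 is $19,767.12 ≥ base, so the credit is $0.
Adoption Credit: $428,263 is at or below the $428,300 threshold, so the full $8,400 applies.
Child Tax Credit: income exceeds $273,400 by $154,863 → 62 increments × $35 = $2,170 ≥ base, so the credit is $0.
Total: $0 + $8,400 + $0 = $8,400.

$8,400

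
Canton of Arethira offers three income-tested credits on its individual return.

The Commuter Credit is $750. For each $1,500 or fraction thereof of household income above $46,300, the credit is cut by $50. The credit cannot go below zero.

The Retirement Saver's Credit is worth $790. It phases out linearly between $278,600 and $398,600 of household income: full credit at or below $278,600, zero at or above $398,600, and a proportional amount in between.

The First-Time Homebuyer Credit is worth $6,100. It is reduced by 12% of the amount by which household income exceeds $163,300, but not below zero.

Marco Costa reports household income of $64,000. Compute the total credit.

$7,040

Commuter Credit: income exceeds $46,300 by $17,700, which is 12 full-or-partial $1,500 increments; reduction = 12 × $50 = $600, leaving $150.
Retirement Saver's Credit: $64,000 is at or below the $278,600 threshold, so the full $790 applies.
First-Time Homebuyer Credit: $64,000 is at or below the $163,300 threshold, so the full $6,100 applies.
Total: $150 + $790 + $6,100 = $7,040.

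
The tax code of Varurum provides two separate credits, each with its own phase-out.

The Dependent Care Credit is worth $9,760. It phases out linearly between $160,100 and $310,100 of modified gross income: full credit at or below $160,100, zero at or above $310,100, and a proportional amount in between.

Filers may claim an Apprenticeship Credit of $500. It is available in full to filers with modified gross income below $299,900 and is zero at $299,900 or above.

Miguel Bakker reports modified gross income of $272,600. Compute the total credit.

Dependent Care Credit: $272,600 is $112,500 into a $150,000 phase-out range, leaving 37,500/150,000 of the credit: $9,760 × 37,500/150,000 = $2,440.
Apprenticeship Credit: $272,600 is below the $299,900 cutoff, so the full $500 applies.
Total: $2,440 + $500 = $2,940.

$2,940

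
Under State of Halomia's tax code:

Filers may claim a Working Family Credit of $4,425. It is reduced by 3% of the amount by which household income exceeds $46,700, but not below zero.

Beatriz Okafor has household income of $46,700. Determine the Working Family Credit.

Working Family Credit: $46,700 is at or below the $46,700 threshold, so the full $4,425 applies.

$4,425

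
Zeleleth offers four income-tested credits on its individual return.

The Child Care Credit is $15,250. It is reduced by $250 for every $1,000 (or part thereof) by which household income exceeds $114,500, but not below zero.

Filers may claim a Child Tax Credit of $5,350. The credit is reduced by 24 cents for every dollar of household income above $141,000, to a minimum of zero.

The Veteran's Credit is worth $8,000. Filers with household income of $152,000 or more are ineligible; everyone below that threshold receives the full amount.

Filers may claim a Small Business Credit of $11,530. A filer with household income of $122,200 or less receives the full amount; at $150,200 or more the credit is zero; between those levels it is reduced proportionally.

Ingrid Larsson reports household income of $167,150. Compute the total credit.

Child Care Credit: income exceeds $114,500 by $52,650, which is 53 full-or-partial $1,000 increments; reduction = 53 × $250 = $13,250, leaving $2,000.
Child Tax Credit: 24% of the $26,150 excess over $141,000 is $6,276 ≥ base, so the credit is $0.
Veteran's Credit: $167,150 meets or exceeds the $152,000 cutoff, so the credit is $0.
Small Business Credit: $167,150 is at or above $150,200, so the credit is $0.
Total: $2,000 + $0 + $0 + $0 = $2,000.

$2,000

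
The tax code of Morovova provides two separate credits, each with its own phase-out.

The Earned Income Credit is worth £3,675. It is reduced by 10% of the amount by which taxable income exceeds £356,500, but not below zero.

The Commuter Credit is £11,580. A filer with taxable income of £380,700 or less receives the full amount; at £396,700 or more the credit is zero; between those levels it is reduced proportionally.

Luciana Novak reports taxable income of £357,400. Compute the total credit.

Earned Income Credit: 10% of the £900 excess over £356,500 is £90; credit = £3,675 − £90 = £3,585.
Commuter Credit: £357,400 is at or below the £380,700 threshold, so the full £11,580 applies.
Total: £3,585 + £11,580 = £15,165.

£15,165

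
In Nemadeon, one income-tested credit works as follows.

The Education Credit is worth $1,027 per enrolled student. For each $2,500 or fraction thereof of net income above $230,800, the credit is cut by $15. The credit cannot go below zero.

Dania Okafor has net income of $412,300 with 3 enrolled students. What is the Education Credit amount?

$1,986

Education Credit: base = 3 × $1,027 = $3,081. income exceeds $230,800 by $181,500, which is 73 full-or-partial $2,500 increments; reduction = 73 × $15 = $1,095, leaving $1,986.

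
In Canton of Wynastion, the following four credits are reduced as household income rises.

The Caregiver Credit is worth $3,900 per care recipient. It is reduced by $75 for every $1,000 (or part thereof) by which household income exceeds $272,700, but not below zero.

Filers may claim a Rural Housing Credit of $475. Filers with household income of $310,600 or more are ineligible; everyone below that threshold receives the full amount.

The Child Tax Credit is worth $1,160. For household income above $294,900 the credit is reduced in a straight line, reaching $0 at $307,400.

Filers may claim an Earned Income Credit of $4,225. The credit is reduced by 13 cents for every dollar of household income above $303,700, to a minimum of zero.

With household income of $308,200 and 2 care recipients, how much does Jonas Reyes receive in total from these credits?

$9,215

Caregiver Credit: base = 2 × $3,900 = $7,800. income exceeds $272,700 by $35,500, which is 36 full-or-partial $1,000 increments; reduction = 36 × $75 = $2,700, leaving $5,100.
Rural Housing Credit: $308,200 is below the $310,600 cutoff, so the full $475 applies.
Child Tax Credit: $308,200 is at or above $307,400, so the credit is $0.
Earned Income Credit: 13% of the $4,500 excess over $303,700 is $585; credit = $4,225 − $585 = $3,640.
Total: $5,100 + $475 + $0 + $3,640 = $9,215.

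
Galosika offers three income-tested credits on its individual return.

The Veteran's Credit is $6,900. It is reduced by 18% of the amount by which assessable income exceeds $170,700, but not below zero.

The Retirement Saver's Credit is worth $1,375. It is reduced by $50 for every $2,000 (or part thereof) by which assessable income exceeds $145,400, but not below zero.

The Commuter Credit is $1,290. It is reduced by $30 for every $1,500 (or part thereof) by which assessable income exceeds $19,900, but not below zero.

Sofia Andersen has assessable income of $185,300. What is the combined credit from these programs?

Veteran's Credit: 18% of the $14,600 excess over $170,700 is $2,628; credit = $6,900 − $2,628 = $4,272.
Retirement Saver's Credit: income exceeds $145,400 by $39,900, which is 20 full-or-partial $2,000 increments; reduction = 20 × $50 = $1,000, leaving $375.
Commuter Credit: income exceeds $19,900 by $165,400 → 111 increments × $30 = $3,330 ≥ base, so the credit is $0.
Total: $4,272 + $375 + $0 = $4,647.

$4,647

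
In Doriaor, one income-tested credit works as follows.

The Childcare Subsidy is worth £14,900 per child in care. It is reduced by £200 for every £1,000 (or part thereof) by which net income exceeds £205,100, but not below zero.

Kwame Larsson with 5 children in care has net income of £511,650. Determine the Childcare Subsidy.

Childcare Subsidy: base = 5 × £14,900 = £74,500. income exceeds £205,100 by £306,550, which is 307 full-or-partial £1,000 increments; reduction = 307 × £200 = £61,400, leaving £13,100.

£13,100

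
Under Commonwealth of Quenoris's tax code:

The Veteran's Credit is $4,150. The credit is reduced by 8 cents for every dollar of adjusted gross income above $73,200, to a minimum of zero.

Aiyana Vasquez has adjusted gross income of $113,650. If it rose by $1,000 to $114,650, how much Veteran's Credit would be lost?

At $113,650 — 8% of the $40,450 excess over $73,200 is $3,236; credit = $4,150 − $3,236 = $914.
At $114,650 — 8% of the $41,450 excess over $73,200 is $3,316; credit = $4,150 − $3,316 = $834.
Lost: $914 − $834 = $80.

$80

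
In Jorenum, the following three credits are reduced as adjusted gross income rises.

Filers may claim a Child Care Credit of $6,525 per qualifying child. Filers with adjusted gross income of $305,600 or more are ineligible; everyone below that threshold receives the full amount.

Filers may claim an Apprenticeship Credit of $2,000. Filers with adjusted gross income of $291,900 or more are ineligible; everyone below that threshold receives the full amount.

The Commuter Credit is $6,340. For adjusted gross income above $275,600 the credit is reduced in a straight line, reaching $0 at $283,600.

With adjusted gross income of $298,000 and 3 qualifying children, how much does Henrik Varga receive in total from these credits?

Child Care Credit: base = 3 × $6,525 = $19,575. $298,000 is below the $305,600 cutoff, so the full $19,575 applies.
Apprenticeship Credit: $298,000 meets or exceeds the $291,900 cutoff, so the credit is $0.
Commuter Credit: $298,000 is at or above $283,600, so the credit is $0.
Total: $19,575 + $0 + $0 = $19,575.

$19,575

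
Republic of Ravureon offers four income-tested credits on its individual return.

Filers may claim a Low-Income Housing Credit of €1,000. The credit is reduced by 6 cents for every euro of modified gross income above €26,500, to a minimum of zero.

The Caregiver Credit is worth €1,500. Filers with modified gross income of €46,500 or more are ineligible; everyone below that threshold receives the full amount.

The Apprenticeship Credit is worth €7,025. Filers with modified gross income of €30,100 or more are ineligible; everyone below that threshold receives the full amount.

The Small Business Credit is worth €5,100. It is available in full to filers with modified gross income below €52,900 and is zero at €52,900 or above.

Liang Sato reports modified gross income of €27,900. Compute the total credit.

€14,541

Low-Income Housing Credit: 6% of the €1,400 excess over €26,500 is €84; credit = €1,000 − €84 = €916.
Caregiver Credit: €27,900 is below the €46,500 cutoff, so the full €1,500 applies.
Apprenticeship Credit: €27,900 is below the €30,100 cutoff, so the full €7,025 applies.
Small Business Credit: €27,900 is below the €52,900 cutoff, so the full €5,100 applies.
Total: €916 + €1,500 + €7,025 + €5,100 = €14,541.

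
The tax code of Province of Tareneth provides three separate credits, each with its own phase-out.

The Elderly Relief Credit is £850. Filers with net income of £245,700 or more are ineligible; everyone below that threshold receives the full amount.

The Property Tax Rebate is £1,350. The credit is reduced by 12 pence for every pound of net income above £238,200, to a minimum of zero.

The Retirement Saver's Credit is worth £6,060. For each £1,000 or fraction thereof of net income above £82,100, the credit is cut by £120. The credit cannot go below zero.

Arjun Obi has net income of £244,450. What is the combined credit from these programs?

Elderly Relief Credit: £244,450 is below the £245,700 cutoff, so the full £850 applies.
Property Tax Rebate: 12% of the £6,250 excess over £238,200 is £750; credit = £1,350 − £750 = £600.
Retirement Saver's Credit: income exceeds £82,100 by £162,350 → 163 increments × £120 = £19,560 ≥ base, so the credit is £0.
Total: £850 + £600 + £0 = £1,450.

£1,450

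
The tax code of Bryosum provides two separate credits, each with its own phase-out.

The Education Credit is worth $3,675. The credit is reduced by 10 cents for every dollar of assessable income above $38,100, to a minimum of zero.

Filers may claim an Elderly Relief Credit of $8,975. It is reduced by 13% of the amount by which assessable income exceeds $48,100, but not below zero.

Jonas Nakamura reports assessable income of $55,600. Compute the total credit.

Education Credit: 10% of the $17,500 excess over $38,100 is $1,750; credit = $3,675 − $1,750 = $1,925.
Elderly Relief Credit: 13% of the $7,500 excess over $48,100 is $975; credit = $8,975 − $975 = $8,000.
Total: $1,925 + $8,000 = $9,925.

$9,925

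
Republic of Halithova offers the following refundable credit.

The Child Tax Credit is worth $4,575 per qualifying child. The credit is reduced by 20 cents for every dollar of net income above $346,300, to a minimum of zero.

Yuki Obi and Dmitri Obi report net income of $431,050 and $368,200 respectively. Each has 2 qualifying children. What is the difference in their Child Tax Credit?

$4,770

Yuki ($431,050): Child Tax Credit: base = 2 × $4,575 = $9,150. 20% of the $84,750 excess over $346,300 is $16,950 ≥ base, so the credit is $0.
Dmitri ($368,200): Child Tax Credit: base = 2 × $4,575 = $9,150. 20% of the $21,900 excess over $346,300 is $4,380; credit = $9,150 − $4,380 = $4,770.
Difference: |$0 − $4,770| = $4,770.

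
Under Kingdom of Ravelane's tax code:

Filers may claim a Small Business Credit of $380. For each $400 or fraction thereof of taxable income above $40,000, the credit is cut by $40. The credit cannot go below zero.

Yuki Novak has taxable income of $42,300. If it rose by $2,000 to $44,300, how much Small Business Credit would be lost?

At $42,300 — income exceeds $40,000 by $2,300, which is 6 full-or-partial $400 increments; reduction = 6 × $40 = $240, leaving $140.
At $44,300 — income exceeds $40,000 by $4,300 → 11 increments × $40 = $440 ≥ base, so the credit is $0.
Lost: $140 − $0 = $140.

$140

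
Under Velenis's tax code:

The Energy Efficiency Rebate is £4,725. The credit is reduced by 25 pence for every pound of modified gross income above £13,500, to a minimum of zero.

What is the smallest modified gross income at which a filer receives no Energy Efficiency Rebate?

The credit falls by 25% of each pound above £13,500, so it reaches zero when the excess is £4,725 / 25% = £18,900: income = £13,500 + £18,900 = £32,400.

£32,400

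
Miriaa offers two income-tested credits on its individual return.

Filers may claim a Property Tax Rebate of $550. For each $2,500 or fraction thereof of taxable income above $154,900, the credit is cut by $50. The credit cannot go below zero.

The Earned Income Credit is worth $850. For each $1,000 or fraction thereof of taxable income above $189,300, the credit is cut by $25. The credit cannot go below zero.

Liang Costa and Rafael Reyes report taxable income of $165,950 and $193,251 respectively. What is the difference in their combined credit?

$400

Liang ($165,950): Property Tax Rebate: income exceeds $154,900 by $11,050, which is 5 full-or-partial $2,500 increments; reduction = 5 × $50 = $250, leaving $300. Earned Income Credit: $165,950 is at or below the $189,300 threshold, so the full $850 applies. total $300 + $850 = $1,150
Rafael ($193,251): Property Tax Rebate: income exceeds $154,900 by $38,351 → 16 increments × $50 = $800 ≥ base, so the credit is $0. Earned Income Credit: income exceeds $189,300 by $3,951, which is 4 full-or-partial $1,000 increments; reduction = 4 × $25 = $100, leaving $750. total $0 + $750 = $750
Difference: |$1,150 − $750| = $400.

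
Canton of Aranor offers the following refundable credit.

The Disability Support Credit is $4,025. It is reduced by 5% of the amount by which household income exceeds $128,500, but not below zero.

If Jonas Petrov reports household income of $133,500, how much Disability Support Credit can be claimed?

Disability Support Credit: 5% of the $5,000 excess over $128,500 is $250; credit = $4,025 − $250 = $3,775.

$3,775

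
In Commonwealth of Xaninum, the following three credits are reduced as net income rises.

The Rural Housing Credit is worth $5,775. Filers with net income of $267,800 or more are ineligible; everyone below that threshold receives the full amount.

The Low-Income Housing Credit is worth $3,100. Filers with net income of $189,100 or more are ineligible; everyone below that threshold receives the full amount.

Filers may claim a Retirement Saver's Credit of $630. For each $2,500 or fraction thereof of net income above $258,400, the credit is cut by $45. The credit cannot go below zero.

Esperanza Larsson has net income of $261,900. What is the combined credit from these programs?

$6,315

Rural Housing Credit: $261,900 is below the $267,800 cutoff, so the full $5,775 applies.
Low-Income Housing Credit: $261,900 meets or exceeds the $189,100 cutoff, so the credit is $0.
Retirement Saver's Credit: income exceeds $258,400 by $3,500, which is 2 full-or-partial $2,500 increments; reduction = 2 × $45 = $90, leaving $540.
Total: $5,775 + $0 + $540 = $6,315.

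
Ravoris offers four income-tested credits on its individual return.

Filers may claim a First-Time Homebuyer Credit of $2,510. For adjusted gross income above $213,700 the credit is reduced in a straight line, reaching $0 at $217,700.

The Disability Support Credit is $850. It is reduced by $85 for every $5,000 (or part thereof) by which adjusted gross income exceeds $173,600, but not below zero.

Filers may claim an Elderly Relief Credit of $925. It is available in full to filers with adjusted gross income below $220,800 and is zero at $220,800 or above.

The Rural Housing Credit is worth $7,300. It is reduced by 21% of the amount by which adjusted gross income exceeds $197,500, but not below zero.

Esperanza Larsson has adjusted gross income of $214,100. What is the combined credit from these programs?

$7,083

First-Time Homebuyer Credit: $214,100 is $400 into a $4,000 phase-out range, leaving 3,600/4,000 of the credit: $2,510 × 3,600/4,000 = $2,259.
Disability Support Credit: income exceeds $173,600 by $40,500, which is 9 full-or-partial $5,000 increments; reduction = 9 × $85 = $765, leaving $85.
Elderly Relief Credit: $214,100 is below the $220,800 cutoff, so the full $925 applies.
Rural Housing Credit: 21% of the $16,600 excess over $197,500 is $3,486; credit = $7,300 − $3,486 = $3,814.
Total: $2,259 + $85 + $925 + $3,814 = $7,083.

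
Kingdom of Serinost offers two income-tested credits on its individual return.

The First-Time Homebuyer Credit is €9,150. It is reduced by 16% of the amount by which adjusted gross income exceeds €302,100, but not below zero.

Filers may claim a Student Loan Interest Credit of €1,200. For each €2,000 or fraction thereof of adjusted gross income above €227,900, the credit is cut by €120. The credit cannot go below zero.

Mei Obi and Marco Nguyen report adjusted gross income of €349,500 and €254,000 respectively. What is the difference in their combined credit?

€7,584

Mei (€349,500): First-Time Homebuyer Credit: 16% of the €47,400 excess over €302,100 is €7,584; credit = €9,150 − €7,584 = €1,566. Student Loan Interest Credit: income exceeds €227,900 by €121,600 → 61 increments × €120 = €7,320 ≥ base, so the credit is €0. total €1,566 + €0 = €1,566
Marco (€254,000): First-Time Homebuyer Credit: €254,000 is at or below the €302,100 threshold, so the full €9,150 applies. Student Loan Interest Credit: income exceeds €227,900 by €26,100 → 14 increments × €120 = €1,680 ≥ base, so the credit is €0. total €9,150 + €0 = €9,150
Difference: |€1,566 − €9,150| = €7,584.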